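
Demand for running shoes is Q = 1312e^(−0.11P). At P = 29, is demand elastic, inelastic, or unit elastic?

Q = 54.017, dQ/dP = -5.942.
ε = (dQ/dP)(P/Q) ≈ -3.190.
|ε| = 3.19 > 1.

elastic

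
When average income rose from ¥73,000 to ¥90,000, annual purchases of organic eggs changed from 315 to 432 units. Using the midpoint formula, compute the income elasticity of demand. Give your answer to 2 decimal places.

1.50

ΔQ = 117, ΔI = 17000. Midpoints: Ī = 81,500, Q̄ = 373.5.
ε_I = (ΔQ/ΔI)(Ī/Q̄) = (117/17000)(81500/373.5).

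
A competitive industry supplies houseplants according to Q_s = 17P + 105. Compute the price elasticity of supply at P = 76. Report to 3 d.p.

At P = 76, Q_s = 1397.
dQ_s/dP = 17.
ε_s = (dQ_s/dP)(P/Q_s) = (17)(76/1397).

0.925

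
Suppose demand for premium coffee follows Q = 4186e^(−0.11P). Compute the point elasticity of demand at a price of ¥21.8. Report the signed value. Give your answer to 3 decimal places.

At P = 21.8, Q = 380.506.
dQ/dP = −0.11·4186e^(−0.11P) = −0.11Q = -41.856.
ε = (dQ/dP)(P/Q) = (-41.856)(21.8/380.506).

-2.398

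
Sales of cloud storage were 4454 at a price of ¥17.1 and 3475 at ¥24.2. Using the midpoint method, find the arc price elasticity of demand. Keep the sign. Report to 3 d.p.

ΔQ = 3475 − 4454 = -979; ΔP = 24.2 − 17.1 = 7.1.
Midpoints: P̄ = 20.65, Q̄ = 3964.5.
ε = (ΔQ/ΔP)(P̄/Q̄) = (-979/7.1)(20.65/3964.5).

-0.718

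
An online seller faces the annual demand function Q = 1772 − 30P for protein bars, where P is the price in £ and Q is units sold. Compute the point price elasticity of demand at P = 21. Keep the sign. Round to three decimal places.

At P = 21, Q = 1142.
dQ/dP = −30.
ε = (dQ/dP)(P/Q) = (-30)(21/1142).

-0.552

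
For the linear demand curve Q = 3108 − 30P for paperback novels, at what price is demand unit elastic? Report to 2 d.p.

51.80

For linear demand Q = a − bP, ε = −bP/(a − bP). |ε| = 1 when bP = a − bP, i.e. P = a/(2b).
P = 3108/(2·30) = 3108/60 = 51.8000.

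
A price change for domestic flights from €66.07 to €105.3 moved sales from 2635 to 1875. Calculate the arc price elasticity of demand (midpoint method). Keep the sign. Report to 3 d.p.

-0.736

ΔQ = 1875 − 2635 = -760; ΔP = 105.3 − 66.07 = 39.23.
Midpoints: P̄ = 85.69, Q̄ = 2255.0.
ε = (ΔQ/ΔP)(P̄/Q̄) = (-760/39.23)(85.69/2255.0).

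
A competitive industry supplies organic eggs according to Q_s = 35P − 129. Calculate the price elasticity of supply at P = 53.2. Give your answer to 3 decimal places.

1.074

At P = 53.2, Q_s = 1733.
dQ_s/dP = 35.
ε_s = (dQ_s/dP)(P/Q_s) = (35)(53.2/1733).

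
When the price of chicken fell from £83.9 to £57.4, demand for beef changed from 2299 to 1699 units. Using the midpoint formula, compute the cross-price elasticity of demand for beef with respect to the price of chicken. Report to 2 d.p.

ΔQ_x = 1699 − 2299 = -600; ΔP_y = 57.4 − 83.9 = -26.5.
Midpoints: P̄_y = 70.65, Q̄_x = 1999.0.
ε_xy = (ΔQ_x/ΔP_y)(P̄_y/Q̄_x) = (-600/-26.5)(70.65/1999.0).
ε_xy > 0, so the goods are substitutes.

0.80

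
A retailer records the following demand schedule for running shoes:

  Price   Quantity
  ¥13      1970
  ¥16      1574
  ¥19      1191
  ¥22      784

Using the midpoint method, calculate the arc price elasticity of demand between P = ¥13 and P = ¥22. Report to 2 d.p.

At P = 13, Q = 1970; at P = 22, Q = 784.
ΔQ = -1186, ΔP = 9. Midpoints: P̄ = 17.50, Q̄ = 1377.0.
ε = (ΔQ/ΔP)(P̄/Q̄) = (-1186/9)(17.50/1377.0).

-1.67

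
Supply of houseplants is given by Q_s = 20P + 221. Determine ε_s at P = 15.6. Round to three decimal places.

At P = 15.6, Q_s = 533.
dQ_s/dP = 20.
ε_s = (dQ_s/dP)(P/Q_s) = (20)(15.6/533).

0.585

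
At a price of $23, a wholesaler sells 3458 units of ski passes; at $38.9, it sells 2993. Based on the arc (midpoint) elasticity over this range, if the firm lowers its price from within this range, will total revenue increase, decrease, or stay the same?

Arc ε = (-465/15.9)(30.95/3225.5) ≈ -0.281.
|ε| = 0.28 < 1, so demand is inelastic. A price cut therefore reduces total revenue.

decrease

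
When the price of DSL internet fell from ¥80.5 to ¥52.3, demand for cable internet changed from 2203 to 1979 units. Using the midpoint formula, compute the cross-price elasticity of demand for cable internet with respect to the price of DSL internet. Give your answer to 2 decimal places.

ΔQ_x = 1979 − 2203 = -224; ΔP_y = 52.3 − 80.5 = -28.2.
Midpoints: P̄_y = 66.40, Q̄_x = 2091.0.
ε_xy = (ΔQ_x/ΔP_y)(P̄_y/Q̄_x) = (-224/-28.2)(66.40/2091.0).

0.25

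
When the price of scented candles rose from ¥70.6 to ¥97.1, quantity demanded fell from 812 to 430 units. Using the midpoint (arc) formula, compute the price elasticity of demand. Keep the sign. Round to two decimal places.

ΔQ = 430 − 812 = -382; ΔP = 97.1 − 70.6 = 26.5.
Midpoints: P̄ = 83.85, Q̄ = 621.0.
ε = (ΔQ/ΔP)(P̄/Q̄) = (-382/26.5)(83.85/621.0).

-1.95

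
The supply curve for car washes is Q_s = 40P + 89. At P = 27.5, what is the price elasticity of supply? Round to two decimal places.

0.93

At P = 27.5, Q_s = 1189.
dQ_s/dP = 40.
ε_s = (dQ_s/dP)(P/Q_s) = (40)(27.5/1189).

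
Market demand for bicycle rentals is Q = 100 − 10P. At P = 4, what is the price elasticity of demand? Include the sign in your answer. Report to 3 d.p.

-0.667

At P = 4, Q = 60.
dQ/dP = −10.
ε = (dQ/dP)(P/Q) = (-10)(4/60).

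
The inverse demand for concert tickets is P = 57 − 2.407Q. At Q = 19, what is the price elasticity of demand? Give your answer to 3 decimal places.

At Q = 19, P = 57 − 2.407(19) = 11.27.
dP/dQ = −2.407, so dQ/dP = 1/(−2.407) = -0.415.
ε = (dQ/dP)(P/Q) = (-0.415)(11.27/19).

-0.246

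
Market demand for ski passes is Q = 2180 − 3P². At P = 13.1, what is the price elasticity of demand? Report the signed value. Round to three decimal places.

At P = 13.1, Q = 1665.170.
dQ/dP = −6P = -78.600.
ε = (dQ/dP)(P/Q) = (-78.600)(13.1/1665.170).
|ε| < 1, so demand is inelastic at this price.

-0.618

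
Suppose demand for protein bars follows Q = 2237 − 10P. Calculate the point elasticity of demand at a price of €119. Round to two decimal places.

-1.14

At P = 119, Q = 1047.
dQ/dP = −10.
ε = (dQ/dP)(P/Q) = (-10)(119/1047).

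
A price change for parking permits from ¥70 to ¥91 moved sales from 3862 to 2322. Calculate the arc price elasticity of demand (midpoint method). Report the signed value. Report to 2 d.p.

ΔQ = 2322 − 3862 = -1540; ΔP = 91 − 70 = 21.
Midpoints: P̄ = 80.50, Q̄ = 3092.0.
ε = (ΔQ/ΔP)(P̄/Q̄) = (-1540/21)(80.50/3092.0).

-1.91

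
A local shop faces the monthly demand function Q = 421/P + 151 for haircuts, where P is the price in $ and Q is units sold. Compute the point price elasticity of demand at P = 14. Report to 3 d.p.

At P = 14, Q = 181.071.
dQ/dP = −421/P² = -2.148.
ε = (dQ/dP)(P/Q) = (-2.148)(14/181.071).

-0.166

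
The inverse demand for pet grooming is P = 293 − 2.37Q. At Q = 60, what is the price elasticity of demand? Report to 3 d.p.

At Q = 60, P = 293 − 2.37(60) = 150.80.
dP/dQ = −2.37, so dQ/dP = 1/(−2.37) = -0.422.
ε = (dQ/dP)(P/Q) = (-0.422)(150.80/60).

-1.060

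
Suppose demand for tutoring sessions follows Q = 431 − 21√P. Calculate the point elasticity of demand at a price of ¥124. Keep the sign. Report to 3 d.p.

-0.593

At P = 124, Q = 197.154.
dQ/dP = −21/(2√P) = -0.943.
ε = (dQ/dP)(P/Q) = (-0.943)(124/197.154).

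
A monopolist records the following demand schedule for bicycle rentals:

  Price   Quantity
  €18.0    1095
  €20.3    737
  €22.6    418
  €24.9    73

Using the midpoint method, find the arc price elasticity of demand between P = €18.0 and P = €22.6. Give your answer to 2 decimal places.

At P = 18.0, Q = 1095; at P = 22.6, Q = 418.
ΔQ = -677, ΔP = 4.6. Midpoints: P̄ = 20.30, Q̄ = 756.5.
ε = (ΔQ/ΔP)(P̄/Q̄) = (-677/4.6)(20.30/756.5).

-3.95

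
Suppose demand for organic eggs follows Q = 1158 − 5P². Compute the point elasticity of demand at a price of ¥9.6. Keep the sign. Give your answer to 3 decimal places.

-1.322

At P = 9.6, Q = 697.200.
dQ/dP = −10P = -96.
ε = (dQ/dP)(P/Q) = (-96)(9.6/697.200).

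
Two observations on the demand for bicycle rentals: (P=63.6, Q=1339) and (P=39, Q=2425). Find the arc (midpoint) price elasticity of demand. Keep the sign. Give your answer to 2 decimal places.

ΔQ = 2425 − 1339 = 1086; ΔP = 39 − 63.6 = -24.6.
Midpoints: P̄ = 51.30, Q̄ = 1882.0.
ε = (ΔQ/ΔP)(P̄/Q̄) = (1086/-24.6)(51.30/1882.0).

-1.20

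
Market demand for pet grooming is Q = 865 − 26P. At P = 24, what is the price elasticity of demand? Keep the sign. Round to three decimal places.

At P = 24, Q = 241.
dQ/dP = −26.
ε = (dQ/dP)(P/Q) = (-26)(24/241).

-2.589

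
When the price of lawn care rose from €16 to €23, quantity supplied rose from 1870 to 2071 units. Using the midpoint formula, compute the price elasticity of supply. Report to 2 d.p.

0.28

ΔQ = 2071 − 1870 = 201; ΔP = 23 − 16 = 7.
Midpoints: P̄ = 19.50, Q̄ = 1970.5.
ε_s = (ΔQ/ΔP)(P̄/Q̄) = (201/7)(19.50/1970.5).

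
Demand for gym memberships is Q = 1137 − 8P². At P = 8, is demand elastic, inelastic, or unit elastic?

Q = 625, dQ/dP = -128.
ε = (dQ/dP)(P/Q) ≈ -1.638.
|ε| = 1.64 > 1.

elastic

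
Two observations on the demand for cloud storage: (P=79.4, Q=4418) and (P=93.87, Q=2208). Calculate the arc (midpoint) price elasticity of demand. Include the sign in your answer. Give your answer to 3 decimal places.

ΔQ = 2208 − 4418 = -2210; ΔP = 93.87 − 79.4 = 14.47.
Midpoints: P̄ = 86.64, Q̄ = 3313.0.
ε = (ΔQ/ΔP)(P̄/Q̄) = (-2210/14.47)(86.64/3313.0).

-3.994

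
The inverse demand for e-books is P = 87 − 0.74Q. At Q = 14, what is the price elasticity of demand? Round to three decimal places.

At Q = 14, P = 87 − 0.74(14) = 76.64.
dP/dQ = −0.74, so dQ/dP = 1/(−0.74) = -1.351.
ε = (dQ/dP)(P/Q) = (-1.351)(76.64/14).

-7.398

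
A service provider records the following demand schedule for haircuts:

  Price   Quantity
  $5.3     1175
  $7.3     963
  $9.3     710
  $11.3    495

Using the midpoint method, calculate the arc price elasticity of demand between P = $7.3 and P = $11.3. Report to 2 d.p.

-1.49

At P = 7.3, Q = 963; at P = 11.3, Q = 495.
ΔQ = -468, ΔP = 4.0. Midpoints: P̄ = 9.30, Q̄ = 729.0.
ε = (ΔQ/ΔP)(P̄/Q̄) = (-468/4.0)(9.30/729.0).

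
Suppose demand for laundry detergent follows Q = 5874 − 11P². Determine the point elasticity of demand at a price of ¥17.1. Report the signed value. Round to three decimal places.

At P = 17.1, Q = 2657.490.
dQ/dP = −22P = -376.200.
ε = (dQ/dP)(P/Q) = (-376.200)(17.1/2657.490).

-2.421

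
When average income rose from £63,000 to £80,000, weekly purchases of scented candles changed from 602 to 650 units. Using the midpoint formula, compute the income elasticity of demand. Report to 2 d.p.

ΔQ = 48, ΔI = 17000. Midpoints: Ī = 71,500, Q̄ = 626.0.
ε_I = (ΔQ/ΔI)(Ī/Q̄) = (48/17000)(71500/626.0).

0.32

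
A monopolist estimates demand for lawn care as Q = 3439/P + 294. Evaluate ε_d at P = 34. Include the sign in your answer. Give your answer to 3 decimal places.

-0.256

At P = 34, Q = 395.147.
dQ/dP = −3439/P² = -2.975.
ε = (dQ/dP)(P/Q) = (-2.975)(34/395.147).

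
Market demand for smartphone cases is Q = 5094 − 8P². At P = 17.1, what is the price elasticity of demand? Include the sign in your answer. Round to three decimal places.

At P = 17.1, Q = 2754.720.
dQ/dP = −16P = -273.600.
ε = (dQ/dP)(P/Q) = (-273.600)(17.1/2754.720).

-1.698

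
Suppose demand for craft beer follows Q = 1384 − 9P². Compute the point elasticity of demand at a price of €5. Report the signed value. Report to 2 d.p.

-0.39

At P = 5, Q = 1159.
dQ/dP = −18P = -90.
ε = (dQ/dP)(P/Q) = (-90)(5/1159).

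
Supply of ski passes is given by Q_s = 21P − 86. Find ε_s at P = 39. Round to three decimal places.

At P = 39, Q_s = 733.
dQ_s/dP = 21.
ε_s = (dQ_s/dP)(P/Q_s) = (21)(39/733).

1.117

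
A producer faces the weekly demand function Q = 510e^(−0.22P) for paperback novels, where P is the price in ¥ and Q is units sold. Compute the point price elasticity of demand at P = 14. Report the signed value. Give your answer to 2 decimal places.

At P = 14, Q = 23.439.
dQ/dP = −0.22·510e^(−0.22P) = −0.22Q = -5.157.
ε = (dQ/dP)(P/Q) = (-5.157)(14/23.439).

-3.08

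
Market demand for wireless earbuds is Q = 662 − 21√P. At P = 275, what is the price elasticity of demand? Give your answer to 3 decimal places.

At P = 275, Q = 313.754.
dQ/dP = −21/(2√P) = -0.633.
ε = (dQ/dP)(P/Q) = (-0.633)(275/313.754).

-0.555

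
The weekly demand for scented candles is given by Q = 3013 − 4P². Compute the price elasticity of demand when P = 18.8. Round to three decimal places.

-1.768

At P = 18.8, Q = 1599.240.
dQ/dP = −8P = -150.400.
ε = (dQ/dP)(P/Q) = (-150.400)(18.8/1599.240).
|ε| > 1, so demand is elastic at this price.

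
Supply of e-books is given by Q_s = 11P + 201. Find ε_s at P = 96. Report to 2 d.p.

0.84

At P = 96, Q_s = 1257.
dQ_s/dP = 11.
ε_s = (dQ_s/dP)(P/Q_s) = (11)(96/1257).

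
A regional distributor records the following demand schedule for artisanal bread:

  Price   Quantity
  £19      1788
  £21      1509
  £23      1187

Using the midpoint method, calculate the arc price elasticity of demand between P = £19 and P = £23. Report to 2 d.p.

At P = 19, Q = 1788; at P = 23, Q = 1187.
ΔQ = -601, ΔP = 4. Midpoints: P̄ = 21.00, Q̄ = 1487.5.
ε = (ΔQ/ΔP)(P̄/Q̄) = (-601/4)(21.00/1487.5).

-2.12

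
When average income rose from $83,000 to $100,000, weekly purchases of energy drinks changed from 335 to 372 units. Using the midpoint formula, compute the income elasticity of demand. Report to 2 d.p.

ΔQ = 37, ΔI = 17000. Midpoints: Ī = 91,500, Q̄ = 353.5.
ε_I = (ΔQ/ΔI)(Ī/Q̄) = (37/17000)(91500/353.5).

0.56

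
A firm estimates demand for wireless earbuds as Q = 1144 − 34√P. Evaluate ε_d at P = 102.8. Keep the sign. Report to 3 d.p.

At P = 102.8, Q = 799.273.
dQ/dP = −34/(2√P) = -1.677.
ε = (dQ/dP)(P/Q) = (-1.677)(102.8/799.273).

-0.216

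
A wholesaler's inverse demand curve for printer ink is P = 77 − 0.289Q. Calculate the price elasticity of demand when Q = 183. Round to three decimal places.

At Q = 183, P = 77 − 0.289(183) = 24.11.
dP/dQ = −0.289, so dQ/dP = 1/(−0.289) = -3.460.
ε = (dQ/dP)(P/Q) = (-3.460)(24.11/183).

-0.456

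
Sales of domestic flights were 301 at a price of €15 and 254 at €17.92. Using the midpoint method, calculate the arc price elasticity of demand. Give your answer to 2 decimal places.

-0.95

ΔQ = 254 − 301 = -47; ΔP = 17.92 − 15 = 2.92.
Midpoints: P̄ = 16.46, Q̄ = 277.5.
ε = (ΔQ/ΔP)(P̄/Q̄) = (-47/2.92)(16.46/277.5).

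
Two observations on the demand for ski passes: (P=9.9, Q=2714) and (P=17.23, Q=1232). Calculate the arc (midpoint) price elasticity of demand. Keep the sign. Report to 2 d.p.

-1.39

ΔQ = 1232 − 2714 = -1482; ΔP = 17.23 − 9.9 = 7.33.
Midpoints: P̄ = 13.57, Q̄ = 1973.0.
ε = (ΔQ/ΔP)(P̄/Q̄) = (-1482/7.33)(13.57/1973.0).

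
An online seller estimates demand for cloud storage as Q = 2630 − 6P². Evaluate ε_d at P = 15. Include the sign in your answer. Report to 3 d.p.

At P = 15, Q = 1280.
dQ/dP = −12P = -180.
ε = (dQ/dP)(P/Q) = (-180)(15/1280).
|ε| > 1, so demand is elastic at this price.

-2.109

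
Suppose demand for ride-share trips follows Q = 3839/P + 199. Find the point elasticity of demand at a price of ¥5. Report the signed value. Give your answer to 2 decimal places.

-0.79

At P = 5, Q = 966.800.
dQ/dP = −3839/P² = -153.560.
ε = (dQ/dP)(P/Q) = (-153.560)(5/966.800).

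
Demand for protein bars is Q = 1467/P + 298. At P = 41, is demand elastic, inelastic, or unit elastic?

Q = 333.780, dQ/dP = -0.873.
ε = (dQ/dP)(P/Q) ≈ -0.107.
|ε| = 0.11 < 1.

inelastic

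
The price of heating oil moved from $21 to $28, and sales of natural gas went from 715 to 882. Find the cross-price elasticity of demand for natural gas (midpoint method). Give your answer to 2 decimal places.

0.73

ΔQ_x = 882 − 715 = 167; ΔP_y = 28 − 21 = 7.
Midpoints: P̄_y = 24.50, Q̄_x = 798.5.
ε_xy = (ΔQ_x/ΔP_y)(P̄_y/Q̄_x) = (167/7)(24.50/798.5).
ε_xy > 0, so the goods are substitutes.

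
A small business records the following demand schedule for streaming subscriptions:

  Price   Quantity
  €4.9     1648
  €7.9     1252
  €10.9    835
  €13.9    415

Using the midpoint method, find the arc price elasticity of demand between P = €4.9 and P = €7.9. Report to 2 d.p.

-0.58

At P = 4.9, Q = 1648; at P = 7.9, Q = 1252.
ΔQ = -396, ΔP = 3.0. Midpoints: P̄ = 6.40, Q̄ = 1450.0.
ε = (ΔQ/ΔP)(P̄/Q̄) = (-396/3.0)(6.40/1450.0).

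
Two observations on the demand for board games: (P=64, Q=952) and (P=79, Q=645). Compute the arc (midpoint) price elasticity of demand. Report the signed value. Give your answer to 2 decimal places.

-1.83

ΔQ = 645 − 952 = -307; ΔP = 79 − 64 = 15.
Midpoints: P̄ = 71.50, Q̄ = 798.5.
ε = (ΔQ/ΔP)(P̄/Q̄) = (-307/15)(71.50/798.5).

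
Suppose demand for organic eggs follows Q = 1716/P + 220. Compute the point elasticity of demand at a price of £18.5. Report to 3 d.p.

-0.297

At P = 18.5, Q = 312.757.
dQ/dP = −1716/P² = -5.014.
ε = (dQ/dP)(P/Q) = (-5.014)(18.5/312.757).
|ε| < 1, so demand is inelastic at this price.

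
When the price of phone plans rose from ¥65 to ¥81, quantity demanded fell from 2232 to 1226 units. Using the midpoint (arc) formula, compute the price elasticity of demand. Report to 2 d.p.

ΔQ = 1226 − 2232 = -1006; ΔP = 81 − 65 = 16.
Midpoints: P̄ = 73.00, Q̄ = 1729.0.
ε = (ΔQ/ΔP)(P̄/Q̄) = (-1006/16)(73.00/1729.0).

-2.65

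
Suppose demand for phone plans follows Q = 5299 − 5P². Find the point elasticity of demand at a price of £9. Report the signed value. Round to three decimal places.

-0.166

At P = 9, Q = 4894.
dQ/dP = −10P = -90.
ε = (dQ/dP)(P/Q) = (-90)(9/4894).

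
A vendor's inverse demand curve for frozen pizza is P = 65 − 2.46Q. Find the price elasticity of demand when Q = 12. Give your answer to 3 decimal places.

At Q = 12, P = 65 − 2.46(12) = 35.48.
dP/dQ = −2.46, so dQ/dP = 1/(−2.46) = -0.407.
ε = (dQ/dP)(P/Q) = (-0.407)(35.48/12).

-1.202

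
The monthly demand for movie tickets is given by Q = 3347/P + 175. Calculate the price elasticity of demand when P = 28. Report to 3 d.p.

At P = 28, Q = 294.536.
dQ/dP = −3347/P² = -4.269.
ε = (dQ/dP)(P/Q) = (-4.269)(28/294.536).
|ε| < 1, so demand is inelastic at this price.

-0.406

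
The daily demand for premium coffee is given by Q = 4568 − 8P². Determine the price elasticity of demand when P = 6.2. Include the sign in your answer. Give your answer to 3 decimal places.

-0.144

At P = 6.2, Q = 4260.480.
dQ/dP = −16P = -99.200.
ε = (dQ/dP)(P/Q) = (-99.200)(6.2/4260.480).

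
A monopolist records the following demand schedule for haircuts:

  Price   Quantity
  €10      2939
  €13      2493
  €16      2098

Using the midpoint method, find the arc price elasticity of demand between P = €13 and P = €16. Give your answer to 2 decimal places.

At P = 13, Q = 2493; at P = 16, Q = 2098.
ΔQ = -395, ΔP = 3. Midpoints: P̄ = 14.50, Q̄ = 2295.5.
ε = (ΔQ/ΔP)(P̄/Q̄) = (-395/3)(14.50/2295.5).

-0.83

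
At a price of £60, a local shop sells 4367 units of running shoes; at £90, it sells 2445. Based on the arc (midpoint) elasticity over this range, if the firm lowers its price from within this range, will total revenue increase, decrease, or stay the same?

increase

Arc ε = (-1922/30)(75.00/3406.0) ≈ -1.411.
|ε| = 1.41 > 1, so demand is elastic. A price cut therefore raises total revenue.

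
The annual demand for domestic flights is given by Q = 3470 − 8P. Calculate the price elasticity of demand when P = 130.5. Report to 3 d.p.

-0.430

At P = 130.5, Q = 2426.
dQ/dP = −8.
ε = (dQ/dP)(P/Q) = (-8)(130.5/2426).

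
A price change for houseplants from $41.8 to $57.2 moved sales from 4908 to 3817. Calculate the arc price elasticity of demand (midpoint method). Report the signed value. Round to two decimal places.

ΔQ = 3817 − 4908 = -1091; ΔP = 57.2 − 41.8 = 15.4.
Midpoints: P̄ = 49.50, Q̄ = 4362.5.
ε = (ΔQ/ΔP)(P̄/Q̄) = (-1091/15.4)(49.50/4362.5).

-0.80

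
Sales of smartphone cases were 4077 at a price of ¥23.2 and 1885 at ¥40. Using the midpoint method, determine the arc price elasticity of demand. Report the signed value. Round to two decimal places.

ΔQ = 1885 − 4077 = -2192; ΔP = 40 − 23.2 = 16.8.
Midpoints: P̄ = 31.60, Q̄ = 2981.0.
ε = (ΔQ/ΔP)(P̄/Q̄) = (-2192/16.8)(31.60/2981.0).

-1.38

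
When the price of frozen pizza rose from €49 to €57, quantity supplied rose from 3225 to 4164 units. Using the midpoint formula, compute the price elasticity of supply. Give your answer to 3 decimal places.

ΔQ = 4164 − 3225 = 939; ΔP = 57 − 49 = 8.
Midpoints: P̄ = 53.00, Q̄ = 3694.5.
ε_s = (ΔQ/ΔP)(P̄/Q̄) = (939/8)(53.00/3694.5).

1.684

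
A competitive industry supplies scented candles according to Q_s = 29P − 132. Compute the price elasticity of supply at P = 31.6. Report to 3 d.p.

1.168

At P = 31.6, Q_s = 784.40.
dQ_s/dP = 29.
ε_s = (dQ_s/dP)(P/Q_s) = (29)(31.6/784.40).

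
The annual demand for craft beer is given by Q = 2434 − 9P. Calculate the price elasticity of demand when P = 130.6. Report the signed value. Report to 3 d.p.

At P = 130.6, Q = 1258.600.
dQ/dP = −9.
ε = (dQ/dP)(P/Q) = (-9)(130.6/1258.600).
|ε| < 1, so demand is inelastic at this price.

-0.934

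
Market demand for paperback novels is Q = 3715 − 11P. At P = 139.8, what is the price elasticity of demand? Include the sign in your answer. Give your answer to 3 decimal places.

At P = 139.8, Q = 2177.200.
dQ/dP = −11.
ε = (dQ/dP)(P/Q) = (-11)(139.8/2177.200).

-0.706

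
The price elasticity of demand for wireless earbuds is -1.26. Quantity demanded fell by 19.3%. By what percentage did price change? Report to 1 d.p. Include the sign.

%ΔP ≈ %ΔQ / ε = (-19.3%)/(-1.26) = 15.32%.

15.3%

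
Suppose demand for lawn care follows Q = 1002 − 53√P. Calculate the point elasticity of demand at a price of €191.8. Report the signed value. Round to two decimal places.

At P = 191.8, Q = 267.993.
dQ/dP = −53/(2√P) = -1.913.
ε = (dQ/dP)(P/Q) = (-1.913)(191.8/267.993).

-1.37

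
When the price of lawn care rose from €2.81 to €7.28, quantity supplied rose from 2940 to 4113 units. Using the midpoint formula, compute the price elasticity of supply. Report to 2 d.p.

0.38

ΔQ = 4113 − 2940 = 1173; ΔP = 7.28 − 2.81 = 4.47.
Midpoints: P̄ = 5.04, Q̄ = 3526.5.
ε_s = (ΔQ/ΔP)(P̄/Q̄) = (1173/4.47)(5.04/3526.5).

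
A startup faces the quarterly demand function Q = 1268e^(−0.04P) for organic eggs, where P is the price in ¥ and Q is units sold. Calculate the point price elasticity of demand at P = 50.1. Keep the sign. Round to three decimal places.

At P = 50.1, Q = 170.920.
dQ/dP = −0.04·1268e^(−0.04P) = −0.04Q = -6.837.
ε = (dQ/dP)(P/Q) = (-6.837)(50.1/170.920).

-2.004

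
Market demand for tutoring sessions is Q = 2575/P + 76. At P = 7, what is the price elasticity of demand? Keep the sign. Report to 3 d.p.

At P = 7, Q = 443.857.
dQ/dP = −2575/P² = -52.551.
ε = (dQ/dP)(P/Q) = (-52.551)(7/443.857).
|ε| < 1, so demand is inelastic at this price.

-0.829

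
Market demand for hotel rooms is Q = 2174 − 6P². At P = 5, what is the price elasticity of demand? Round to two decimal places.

At P = 5, Q = 2024.
dQ/dP = −12P = -60.
ε = (dQ/dP)(P/Q) = (-60)(5/2024).
|ε| < 1, so demand is inelastic at this price.

-0.15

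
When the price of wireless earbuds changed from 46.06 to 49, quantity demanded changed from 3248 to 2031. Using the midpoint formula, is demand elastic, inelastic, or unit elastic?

elastic

Arc ε ≈ -7.454.
|ε| = 7.45 > 1.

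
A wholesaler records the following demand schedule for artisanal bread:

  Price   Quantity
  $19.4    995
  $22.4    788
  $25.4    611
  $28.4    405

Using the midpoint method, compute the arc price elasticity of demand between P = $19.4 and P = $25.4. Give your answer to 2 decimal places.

At P = 19.4, Q = 995; at P = 25.4, Q = 611.
ΔQ = -384, ΔP = 6.0. Midpoints: P̄ = 22.40, Q̄ = 803.0.
ε = (ΔQ/ΔP)(P̄/Q̄) = (-384/6.0)(22.40/803.0).

-1.79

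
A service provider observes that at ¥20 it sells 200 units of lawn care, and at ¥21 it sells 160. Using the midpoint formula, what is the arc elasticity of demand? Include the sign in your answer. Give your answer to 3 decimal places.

ΔQ = 160 − 200 = -40; ΔP = 21 − 20 = 1.
Midpoints: P̄ = 20.50, Q̄ = 180.0.
ε = (ΔQ/ΔP)(P̄/Q̄) = (-40/1)(20.50/180.0).

-4.556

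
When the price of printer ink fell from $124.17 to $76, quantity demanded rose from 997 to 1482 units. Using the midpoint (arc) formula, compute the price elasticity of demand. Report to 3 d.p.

-0.813

ΔQ = 1482 − 997 = 485; ΔP = 76 − 124.17 = -48.17.
Midpoints: P̄ = 100.09, Q̄ = 1239.5.
ε = (ΔQ/ΔP)(P̄/Q̄) = (485/-48.17)(100.09/1239.5).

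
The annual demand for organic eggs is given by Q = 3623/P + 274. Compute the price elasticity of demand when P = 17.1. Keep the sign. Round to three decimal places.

-0.436

At P = 17.1, Q = 485.871.
dQ/dP = −3623/P² = -12.390.
ε = (dQ/dP)(P/Q) = (-12.390)(17.1/485.871).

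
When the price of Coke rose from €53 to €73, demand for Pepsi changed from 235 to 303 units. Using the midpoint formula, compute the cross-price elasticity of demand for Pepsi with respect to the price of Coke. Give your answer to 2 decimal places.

0.80

ΔQ_x = 303 − 235 = 68; ΔP_y = 73 − 53 = 20.
Midpoints: P̄_y = 63.00, Q̄_x = 269.0.
ε_xy = (ΔQ_x/ΔP_y)(P̄_y/Q̄_x) = (68/20)(63.00/269.0).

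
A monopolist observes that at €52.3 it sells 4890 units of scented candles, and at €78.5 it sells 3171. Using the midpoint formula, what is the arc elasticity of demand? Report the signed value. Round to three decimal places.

ΔQ = 3171 − 4890 = -1719; ΔP = 78.5 − 52.3 = 26.2.
Midpoints: P̄ = 65.40, Q̄ = 4030.5.
ε = (ΔQ/ΔP)(P̄/Q̄) = (-1719/26.2)(65.40/4030.5).

-1.065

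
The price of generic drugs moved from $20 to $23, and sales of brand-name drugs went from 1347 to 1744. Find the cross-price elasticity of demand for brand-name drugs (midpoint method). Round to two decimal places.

1.84

ΔQ_x = 1744 − 1347 = 397; ΔP_y = 23 − 20 = 3.
Midpoints: P̄_y = 21.50, Q̄_x = 1545.5.
ε_xy = (ΔQ_x/ΔP_y)(P̄_y/Q̄_x) = (397/3)(21.50/1545.5).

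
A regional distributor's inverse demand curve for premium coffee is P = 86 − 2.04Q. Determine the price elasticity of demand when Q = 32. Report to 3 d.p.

-0.317

At Q = 32, P = 86 − 2.04(32) = 20.72.
dP/dQ = −2.04, so dQ/dP = 1/(−2.04) = -0.490.
ε = (dQ/dP)(P/Q) = (-0.490)(20.72/32).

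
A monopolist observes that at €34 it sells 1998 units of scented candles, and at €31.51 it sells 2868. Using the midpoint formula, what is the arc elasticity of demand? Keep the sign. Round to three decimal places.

ΔQ = 2868 − 1998 = 870; ΔP = 31.51 − 34 = -2.49.
Midpoints: P̄ = 32.76, Q̄ = 2433.0.
ε = (ΔQ/ΔP)(P̄/Q̄) = (870/-2.49)(32.76/2433.0).

-4.704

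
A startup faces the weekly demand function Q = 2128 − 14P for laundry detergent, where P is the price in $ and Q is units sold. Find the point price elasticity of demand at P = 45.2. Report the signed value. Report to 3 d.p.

At P = 45.2, Q = 1495.200.
dQ/dP = −14.
ε = (dQ/dP)(P/Q) = (-14)(45.2/1495.200).

-0.423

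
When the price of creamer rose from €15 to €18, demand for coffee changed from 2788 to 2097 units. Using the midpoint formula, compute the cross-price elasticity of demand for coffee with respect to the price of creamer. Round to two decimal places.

-1.56

ΔQ_x = 2097 − 2788 = -691; ΔP_y = 18 − 15 = 3.
Midpoints: P̄_y = 16.50, Q̄_x = 2442.5.
ε_xy = (ΔQ_x/ΔP_y)(P̄_y/Q̄_x) = (-691/3)(16.50/2442.5).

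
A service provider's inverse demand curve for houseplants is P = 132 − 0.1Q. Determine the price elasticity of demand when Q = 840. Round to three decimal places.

-0.571

At Q = 840, P = 132 − 0.1(840) = 48.00.
dP/dQ = −0.1, so dQ/dP = 1/(−0.1) = -10.000.
ε = (dQ/dP)(P/Q) = (-10.000)(48.00/840).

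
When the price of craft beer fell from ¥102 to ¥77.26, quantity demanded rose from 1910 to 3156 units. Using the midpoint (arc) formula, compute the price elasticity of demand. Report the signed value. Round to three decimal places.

ΔQ = 3156 − 1910 = 1246; ΔP = 77.26 − 102 = -24.74.
Midpoints: P̄ = 89.63, Q̄ = 2533.0.
ε = (ΔQ/ΔP)(P̄/Q̄) = (1246/-24.74)(89.63/2533.0).

-1.782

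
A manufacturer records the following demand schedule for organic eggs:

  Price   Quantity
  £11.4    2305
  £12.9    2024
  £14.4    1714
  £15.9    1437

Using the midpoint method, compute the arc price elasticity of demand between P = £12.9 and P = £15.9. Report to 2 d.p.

-1.63

At P = 12.9, Q = 2024; at P = 15.9, Q = 1437.
ΔQ = -587, ΔP = 3.0. Midpoints: P̄ = 14.40, Q̄ = 1730.5.
ε = (ΔQ/ΔP)(P̄/Q̄) = (-587/3.0)(14.40/1730.5).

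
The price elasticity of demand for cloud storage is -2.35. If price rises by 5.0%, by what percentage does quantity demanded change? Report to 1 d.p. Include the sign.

-11.8%

%ΔQ ≈ ε × %ΔP = (-2.35)(5.0%) = -11.75%.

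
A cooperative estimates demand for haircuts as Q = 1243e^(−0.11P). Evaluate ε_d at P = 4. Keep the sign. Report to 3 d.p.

-0.440

At P = 4, Q = 800.537.
dQ/dP = −0.11·1243e^(−0.11P) = −0.11Q = -88.059.
ε = (dQ/dP)(P/Q) = (-88.059)(4/800.537).
|ε| < 1, so demand is inelastic at this price.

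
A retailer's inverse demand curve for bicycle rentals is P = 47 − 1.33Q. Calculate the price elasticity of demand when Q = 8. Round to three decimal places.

-3.417

At Q = 8, P = 47 − 1.33(8) = 36.36.
dP/dQ = −1.33, so dQ/dP = 1/(−1.33) = -0.752.
ε = (dQ/dP)(P/Q) = (-0.752)(36.36/8).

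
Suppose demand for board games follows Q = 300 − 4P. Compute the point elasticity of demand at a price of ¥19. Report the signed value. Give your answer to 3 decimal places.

-0.339

At P = 19, Q = 224.
dQ/dP = −4.
ε = (dQ/dP)(P/Q) = (-4)(19/224).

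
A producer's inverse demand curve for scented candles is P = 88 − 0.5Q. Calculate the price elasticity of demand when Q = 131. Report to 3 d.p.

At Q = 131, P = 88 − 0.5(131) = 22.50.
dP/dQ = −0.5, so dQ/dP = 1/(−0.5) = -2.000.
ε = (dQ/dP)(P/Q) = (-2.000)(22.50/131).

-0.344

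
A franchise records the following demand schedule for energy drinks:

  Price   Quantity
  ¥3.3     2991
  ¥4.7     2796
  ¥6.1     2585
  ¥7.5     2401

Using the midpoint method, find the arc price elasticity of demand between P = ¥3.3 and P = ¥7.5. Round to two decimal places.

-0.28

At P = 3.3, Q = 2991; at P = 7.5, Q = 2401.
ΔQ = -590, ΔP = 4.2. Midpoints: P̄ = 5.40, Q̄ = 2696.0.
ε = (ΔQ/ΔP)(P̄/Q̄) = (-590/4.2)(5.40/2696.0).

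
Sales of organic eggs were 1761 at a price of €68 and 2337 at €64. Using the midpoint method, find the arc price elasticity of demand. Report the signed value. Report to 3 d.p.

ΔQ = 2337 − 1761 = 576; ΔP = 64 − 68 = -4.
Midpoints: P̄ = 66.00, Q̄ = 2049.0.
ε = (ΔQ/ΔP)(P̄/Q̄) = (576/-4)(66.00/2049.0).

-4.638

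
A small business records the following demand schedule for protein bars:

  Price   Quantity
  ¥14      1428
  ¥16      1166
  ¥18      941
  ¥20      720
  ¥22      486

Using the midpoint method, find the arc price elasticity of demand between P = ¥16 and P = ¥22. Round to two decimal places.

At P = 16, Q = 1166; at P = 22, Q = 486.
ΔQ = -680, ΔP = 6. Midpoints: P̄ = 19.00, Q̄ = 826.0.
ε = (ΔQ/ΔP)(P̄/Q̄) = (-680/6)(19.00/826.0).

-2.61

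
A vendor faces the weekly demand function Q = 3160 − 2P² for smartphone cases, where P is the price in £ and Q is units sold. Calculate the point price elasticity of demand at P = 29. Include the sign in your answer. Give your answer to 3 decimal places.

At P = 29, Q = 1478.
dQ/dP = −4P = -116.
ε = (dQ/dP)(P/Q) = (-116)(29/1478).

-2.276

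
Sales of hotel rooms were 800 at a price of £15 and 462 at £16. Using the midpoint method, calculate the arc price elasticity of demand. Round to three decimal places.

ΔQ = 462 − 800 = -338; ΔP = 16 − 15 = 1.
Midpoints: P̄ = 15.50, Q̄ = 631.0.
ε = (ΔQ/ΔP)(P̄/Q̄) = (-338/1)(15.50/631.0).

-8.303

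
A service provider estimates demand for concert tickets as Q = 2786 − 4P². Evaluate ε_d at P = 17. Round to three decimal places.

At P = 17, Q = 1630.
dQ/dP = −8P = -136.
ε = (dQ/dP)(P/Q) = (-136)(17/1630).

-1.418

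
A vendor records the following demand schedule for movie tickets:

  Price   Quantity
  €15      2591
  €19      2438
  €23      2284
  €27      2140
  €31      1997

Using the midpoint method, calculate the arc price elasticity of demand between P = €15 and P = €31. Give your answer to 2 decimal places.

At P = 15, Q = 2591; at P = 31, Q = 1997.
ΔQ = -594, ΔP = 16. Midpoints: P̄ = 23.00, Q̄ = 2294.0.
ε = (ΔQ/ΔP)(P̄/Q̄) = (-594/16)(23.00/2294.0).

-0.37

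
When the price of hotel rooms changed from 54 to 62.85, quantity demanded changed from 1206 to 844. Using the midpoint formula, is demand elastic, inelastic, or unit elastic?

Arc ε ≈ -2.332.
|ε| = 2.33 > 1.

elastic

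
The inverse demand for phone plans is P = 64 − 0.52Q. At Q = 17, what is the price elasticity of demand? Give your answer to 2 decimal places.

-6.24

At Q = 17, P = 64 − 0.52(17) = 55.16.
dP/dQ = −0.52, so dQ/dP = 1/(−0.52) = -1.923.
ε = (dQ/dP)(P/Q) = (-1.923)(55.16/17).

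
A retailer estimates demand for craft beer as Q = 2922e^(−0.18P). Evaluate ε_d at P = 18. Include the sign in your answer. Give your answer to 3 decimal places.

At P = 18, Q = 114.437.
dQ/dP = −0.18·2922e^(−0.18P) = −0.18Q = -20.599.
ε = (dQ/dP)(P/Q) = (-20.599)(18/114.437).

-3.240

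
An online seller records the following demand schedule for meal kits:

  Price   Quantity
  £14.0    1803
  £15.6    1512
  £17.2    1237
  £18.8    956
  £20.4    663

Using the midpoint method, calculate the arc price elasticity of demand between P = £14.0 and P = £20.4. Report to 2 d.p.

At P = 14.0, Q = 1803; at P = 20.4, Q = 663.
ΔQ = -1140, ΔP = 6.4. Midpoints: P̄ = 17.20, Q̄ = 1233.0.
ε = (ΔQ/ΔP)(P̄/Q̄) = (-1140/6.4)(17.20/1233.0).

-2.48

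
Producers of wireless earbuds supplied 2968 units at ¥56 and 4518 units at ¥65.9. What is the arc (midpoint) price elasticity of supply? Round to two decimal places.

ΔQ = 4518 − 2968 = 1550; ΔP = 65.9 − 56 = 9.9.
Midpoints: P̄ = 60.95, Q̄ = 3743.0.
ε_s = (ΔQ/ΔP)(P̄/Q̄) = (1550/9.9)(60.95/3743.0).

2.55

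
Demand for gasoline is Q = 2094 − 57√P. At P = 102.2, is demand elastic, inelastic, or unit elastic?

Q = 1517.764, dQ/dP = -2.819.
ε = (dQ/dP)(P/Q) ≈ -0.190.
|ε| = 0.19 < 1.

inelastic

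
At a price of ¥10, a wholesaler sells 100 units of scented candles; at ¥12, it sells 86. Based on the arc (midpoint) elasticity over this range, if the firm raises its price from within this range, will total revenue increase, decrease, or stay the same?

increase

Arc ε = (-14/2)(11.00/93.0) ≈ -0.828.
|ε| = 0.83 < 1, so demand is inelastic. A price rise therefore raises total revenue.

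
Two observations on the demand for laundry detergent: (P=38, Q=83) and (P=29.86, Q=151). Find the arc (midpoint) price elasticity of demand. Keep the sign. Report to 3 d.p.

ΔQ = 151 − 83 = 68; ΔP = 29.86 − 38 = -8.14.
Midpoints: P̄ = 33.93, Q̄ = 117.0.
ε = (ΔQ/ΔP)(P̄/Q̄) = (68/-8.14)(33.93/117.0).

-2.423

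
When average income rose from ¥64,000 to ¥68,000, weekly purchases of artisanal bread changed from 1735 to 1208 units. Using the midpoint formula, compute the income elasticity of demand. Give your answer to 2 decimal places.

ΔQ = -527, ΔI = 4000. Midpoints: Ī = 66,000, Q̄ = 1471.5.
ε_I = (ΔQ/ΔI)(Ī/Q̄) = (-527/4000)(66000/1471.5).
ε_I < 0, so the good is inferior.

-5.91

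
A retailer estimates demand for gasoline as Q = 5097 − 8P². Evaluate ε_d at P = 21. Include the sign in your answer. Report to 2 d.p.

-4.50

At P = 21, Q = 1569.
dQ/dP = −16P = -336.
ε = (dQ/dP)(P/Q) = (-336)(21/1569).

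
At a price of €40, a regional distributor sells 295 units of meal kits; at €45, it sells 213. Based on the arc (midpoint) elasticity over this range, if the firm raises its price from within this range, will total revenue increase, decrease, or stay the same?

Arc ε = (-82/5)(42.50/254.0) ≈ -2.744.
|ε| = 2.74 > 1, so demand is elastic. A price rise therefore reduces total revenue.

decrease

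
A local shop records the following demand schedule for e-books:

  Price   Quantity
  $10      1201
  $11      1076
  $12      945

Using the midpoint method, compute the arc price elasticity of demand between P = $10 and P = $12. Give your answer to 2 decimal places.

At P = 10, Q = 1201; at P = 12, Q = 945.
ΔQ = -256, ΔP = 2. Midpoints: P̄ = 11.00, Q̄ = 1073.0.
ε = (ΔQ/ΔP)(P̄/Q̄) = (-256/2)(11.00/1073.0).

-1.31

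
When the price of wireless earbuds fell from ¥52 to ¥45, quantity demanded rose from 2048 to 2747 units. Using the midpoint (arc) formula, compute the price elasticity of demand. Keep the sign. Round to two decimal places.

-2.02

ΔQ = 2747 − 2048 = 699; ΔP = 45 − 52 = -7.
Midpoints: P̄ = 48.50, Q̄ = 2397.5.
ε = (ΔQ/ΔP)(P̄/Q̄) = (699/-7)(48.50/2397.5).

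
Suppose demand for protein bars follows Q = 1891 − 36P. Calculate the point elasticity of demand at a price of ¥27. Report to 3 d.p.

At P = 27, Q = 919.
dQ/dP = −36.
ε = (dQ/dP)(P/Q) = (-36)(27/919).
|ε| > 1, so demand is elastic at this price.

-1.058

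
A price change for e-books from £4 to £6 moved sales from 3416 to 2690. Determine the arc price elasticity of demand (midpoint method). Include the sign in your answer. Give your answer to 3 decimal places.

-0.594

ΔQ = 2690 − 3416 = -726; ΔP = 6 − 4 = 2.
Midpoints: P̄ = 5.00, Q̄ = 3053.0.
ε = (ΔQ/ΔP)(P̄/Q̄) = (-726/2)(5.00/3053.0).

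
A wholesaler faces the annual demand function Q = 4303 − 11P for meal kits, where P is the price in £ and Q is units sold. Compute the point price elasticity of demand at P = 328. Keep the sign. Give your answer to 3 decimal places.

-5.191

At P = 328, Q = 695.
dQ/dP = −11.
ε = (dQ/dP)(P/Q) = (-11)(328/695).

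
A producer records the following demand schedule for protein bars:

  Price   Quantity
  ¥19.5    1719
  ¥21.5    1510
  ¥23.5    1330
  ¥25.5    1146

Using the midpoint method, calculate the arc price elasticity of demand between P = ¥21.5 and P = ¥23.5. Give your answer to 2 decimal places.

-1.43

At P = 21.5, Q = 1510; at P = 23.5, Q = 1330.
ΔQ = -180, ΔP = 2.0. Midpoints: P̄ = 22.50, Q̄ = 1420.0.
ε = (ΔQ/ΔP)(P̄/Q̄) = (-180/2.0)(22.50/1420.0).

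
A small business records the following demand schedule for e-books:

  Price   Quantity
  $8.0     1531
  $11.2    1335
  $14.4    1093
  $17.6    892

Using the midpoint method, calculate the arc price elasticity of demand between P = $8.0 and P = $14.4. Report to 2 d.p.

At P = 8.0, Q = 1531; at P = 14.4, Q = 1093.
ΔQ = -438, ΔP = 6.4. Midpoints: P̄ = 11.20, Q̄ = 1312.0.
ε = (ΔQ/ΔP)(P̄/Q̄) = (-438/6.4)(11.20/1312.0).

-0.58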